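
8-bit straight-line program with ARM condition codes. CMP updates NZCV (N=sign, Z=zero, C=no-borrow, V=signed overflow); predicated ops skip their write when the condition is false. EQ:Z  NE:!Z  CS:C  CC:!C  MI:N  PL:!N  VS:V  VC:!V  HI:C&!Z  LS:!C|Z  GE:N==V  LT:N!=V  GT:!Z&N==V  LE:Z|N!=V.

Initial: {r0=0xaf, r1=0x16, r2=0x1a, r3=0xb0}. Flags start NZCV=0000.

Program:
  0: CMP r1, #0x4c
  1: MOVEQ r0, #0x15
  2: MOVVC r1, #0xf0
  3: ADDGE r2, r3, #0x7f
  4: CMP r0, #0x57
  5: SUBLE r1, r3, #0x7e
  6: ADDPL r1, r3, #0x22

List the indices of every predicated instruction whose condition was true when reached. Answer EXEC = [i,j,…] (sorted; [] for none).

EXEC = [2,5,6]

[0] flags=1000 → (cmp)
[1] flags=1000 EQ?F → skip
[2] flags=1000 VC?T → r1=0xf0
[3] flags=1000 GE?F → skip
[4] flags=0011 → (cmp)
[5] flags=0011 LE?T → r1=0x32
[6] flags=0011 PL?T → r1=0xd2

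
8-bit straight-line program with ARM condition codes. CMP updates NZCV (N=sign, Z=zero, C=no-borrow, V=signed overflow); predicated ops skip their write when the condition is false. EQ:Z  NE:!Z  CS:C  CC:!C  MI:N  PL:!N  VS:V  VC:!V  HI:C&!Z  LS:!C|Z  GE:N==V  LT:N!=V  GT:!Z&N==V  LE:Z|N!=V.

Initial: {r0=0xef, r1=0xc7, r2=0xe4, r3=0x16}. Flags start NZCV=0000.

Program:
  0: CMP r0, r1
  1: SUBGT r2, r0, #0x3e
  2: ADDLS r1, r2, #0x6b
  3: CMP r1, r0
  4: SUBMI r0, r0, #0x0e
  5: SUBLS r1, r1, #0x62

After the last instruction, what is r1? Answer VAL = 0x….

VAL = 0x65

0: ✓ CMP  NZCV=0010
1: ✓ SUBGT  r2←0xb1
2: · ADDLS
3: ✓ CMP  NZCV=1000
4: ✓ SUBMI  r0←0xe1
5: ✓ SUBLS  r1←0x65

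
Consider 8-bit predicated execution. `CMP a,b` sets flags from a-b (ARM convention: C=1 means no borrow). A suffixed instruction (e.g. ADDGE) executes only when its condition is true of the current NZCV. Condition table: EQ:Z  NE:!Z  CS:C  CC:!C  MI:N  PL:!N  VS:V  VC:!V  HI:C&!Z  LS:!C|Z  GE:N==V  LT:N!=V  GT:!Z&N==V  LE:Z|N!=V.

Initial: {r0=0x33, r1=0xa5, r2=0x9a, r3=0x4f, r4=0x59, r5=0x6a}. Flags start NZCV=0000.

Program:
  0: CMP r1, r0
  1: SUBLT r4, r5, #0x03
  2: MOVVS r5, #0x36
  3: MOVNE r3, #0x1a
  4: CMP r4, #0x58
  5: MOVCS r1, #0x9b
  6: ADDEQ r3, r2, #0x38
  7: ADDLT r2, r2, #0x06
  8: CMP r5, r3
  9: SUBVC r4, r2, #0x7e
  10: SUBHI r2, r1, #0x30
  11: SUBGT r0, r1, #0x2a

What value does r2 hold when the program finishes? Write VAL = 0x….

VAL = 0x6b

0: ✓ CMP  NZCV=0011
1: ✓ SUBLT  r4←0x67
2: ✓ MOVVS  r5←0x36
3: ✓ MOVNE  r3←0x1a
4: ✓ CMP  NZCV=0010
5: ✓ MOVCS  r1←0x9b
6: · ADDEQ
7: · ADDLT
8: ✓ CMP  NZCV=0010
9: ✓ SUBVC  r4←0x1c
10: ✓ SUBHI  r2←0x6b
11: ✓ SUBGT  r0←0x71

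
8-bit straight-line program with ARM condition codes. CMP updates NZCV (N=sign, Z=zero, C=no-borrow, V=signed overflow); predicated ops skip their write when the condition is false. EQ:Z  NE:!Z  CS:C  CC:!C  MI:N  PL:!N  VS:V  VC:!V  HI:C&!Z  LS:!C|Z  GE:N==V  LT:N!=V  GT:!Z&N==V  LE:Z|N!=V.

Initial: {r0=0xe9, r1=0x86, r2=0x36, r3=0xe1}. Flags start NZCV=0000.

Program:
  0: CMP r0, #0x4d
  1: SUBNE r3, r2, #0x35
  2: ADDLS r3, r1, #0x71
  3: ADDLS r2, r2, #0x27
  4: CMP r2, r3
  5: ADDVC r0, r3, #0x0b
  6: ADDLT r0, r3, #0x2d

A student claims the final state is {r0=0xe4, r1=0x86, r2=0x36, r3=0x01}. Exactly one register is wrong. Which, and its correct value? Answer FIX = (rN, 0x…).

FIX = (r0, 0x0c)

[0] flags=1010 → (cmp)
[1] flags=1010 NE?T → r3=0x01
[2] flags=1010 LS?F → skip
[3] flags=1010 LS?F → skip
[4] flags=0010 → (cmp)
[5] flags=0010 VC?T → r0=0x0c
[6] flags=0010 LT?F → skip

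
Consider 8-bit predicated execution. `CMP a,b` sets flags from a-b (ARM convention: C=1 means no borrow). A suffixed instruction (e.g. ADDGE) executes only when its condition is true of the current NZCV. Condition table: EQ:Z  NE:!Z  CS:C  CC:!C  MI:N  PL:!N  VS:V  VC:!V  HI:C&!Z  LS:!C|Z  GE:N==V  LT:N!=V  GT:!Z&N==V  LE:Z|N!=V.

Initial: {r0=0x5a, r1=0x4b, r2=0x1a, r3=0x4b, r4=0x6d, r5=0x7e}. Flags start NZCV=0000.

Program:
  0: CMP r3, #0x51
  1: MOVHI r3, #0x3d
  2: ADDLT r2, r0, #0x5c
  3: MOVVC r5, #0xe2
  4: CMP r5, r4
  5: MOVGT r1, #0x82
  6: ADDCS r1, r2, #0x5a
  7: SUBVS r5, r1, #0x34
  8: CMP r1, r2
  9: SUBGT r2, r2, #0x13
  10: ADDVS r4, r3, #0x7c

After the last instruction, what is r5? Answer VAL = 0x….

[0] flags=1000 → (cmp)
[1] flags=1000 HI?F → skip
[2] flags=1000 LT?T → r2=0xb6
[3] flags=1000 VC?T → r5=0xe2
[4] flags=0011 → (cmp)
[5] flags=0011 GT?F → skip
[6] flags=0011 CS?T → r1=0x10
[7] flags=0011 VS?T → r5=0xdc
[8] flags=0000 → (cmp)
[9] flags=0000 GT?T → r2=0xa3
[10] flags=0000 VS?F → skip

VAL = 0xdc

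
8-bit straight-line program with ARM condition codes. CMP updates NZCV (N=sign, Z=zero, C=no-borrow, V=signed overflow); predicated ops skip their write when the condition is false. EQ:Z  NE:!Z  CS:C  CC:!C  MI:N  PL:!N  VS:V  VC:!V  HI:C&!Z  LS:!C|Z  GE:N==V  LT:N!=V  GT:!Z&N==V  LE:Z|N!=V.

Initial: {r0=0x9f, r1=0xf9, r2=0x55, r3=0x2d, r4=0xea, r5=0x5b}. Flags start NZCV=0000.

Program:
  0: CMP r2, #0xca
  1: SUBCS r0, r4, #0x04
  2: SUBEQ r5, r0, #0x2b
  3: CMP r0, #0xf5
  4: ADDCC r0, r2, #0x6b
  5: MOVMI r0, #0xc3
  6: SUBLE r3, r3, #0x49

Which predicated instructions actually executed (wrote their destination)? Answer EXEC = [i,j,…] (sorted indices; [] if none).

[0] flags=1001 → (cmp)
[1] flags=1001 CS?F → skip
[2] flags=1001 EQ?F → skip
[3] flags=1000 → (cmp)
[4] flags=1000 CC?T → r0=0xc0
[5] flags=1000 MI?T → r0=0xc3
[6] flags=1000 LE?T → r3=0xe4

EXEC = [4,5,6]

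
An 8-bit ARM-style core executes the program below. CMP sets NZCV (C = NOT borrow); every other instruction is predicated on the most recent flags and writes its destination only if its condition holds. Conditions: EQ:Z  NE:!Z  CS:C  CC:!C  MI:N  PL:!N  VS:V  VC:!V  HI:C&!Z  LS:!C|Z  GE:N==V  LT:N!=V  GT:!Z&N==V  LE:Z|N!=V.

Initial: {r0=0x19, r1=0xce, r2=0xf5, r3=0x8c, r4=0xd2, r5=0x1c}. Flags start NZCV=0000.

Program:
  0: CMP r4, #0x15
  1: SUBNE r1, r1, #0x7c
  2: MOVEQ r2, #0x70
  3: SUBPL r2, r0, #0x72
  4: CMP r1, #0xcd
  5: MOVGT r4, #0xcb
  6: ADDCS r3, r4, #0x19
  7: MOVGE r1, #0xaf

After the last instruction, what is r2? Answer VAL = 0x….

VAL = 0xf5

0: ✓ CMP  NZCV=1010
1: ✓ SUBNE  r1←0x52
2: · MOVEQ
3: · SUBPL
4: ✓ CMP  NZCV=1001
5: ✓ MOVGT  r4←0xcb
6: · ADDCS
7: ✓ MOVGE  r1←0xaf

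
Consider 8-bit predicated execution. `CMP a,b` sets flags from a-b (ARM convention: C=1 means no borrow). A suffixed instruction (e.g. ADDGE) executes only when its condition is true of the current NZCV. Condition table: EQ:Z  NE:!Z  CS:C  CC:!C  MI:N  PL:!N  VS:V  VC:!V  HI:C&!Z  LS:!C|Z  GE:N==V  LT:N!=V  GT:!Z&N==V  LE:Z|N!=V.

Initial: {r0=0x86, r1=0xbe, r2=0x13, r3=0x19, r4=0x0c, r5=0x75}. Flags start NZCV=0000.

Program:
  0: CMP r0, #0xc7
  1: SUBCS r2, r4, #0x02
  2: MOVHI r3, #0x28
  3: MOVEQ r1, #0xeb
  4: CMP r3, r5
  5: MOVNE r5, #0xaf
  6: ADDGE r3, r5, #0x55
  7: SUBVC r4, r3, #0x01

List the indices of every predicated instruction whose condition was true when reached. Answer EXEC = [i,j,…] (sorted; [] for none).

EXEC = [5,7]

0: ✓ CMP  NZCV=1000
1: · SUBCS
2: · MOVHI
3: · MOVEQ
4: ✓ CMP  NZCV=1000
5: ✓ MOVNE  r5←0xaf
6: · ADDGE
7: ✓ SUBVC  r4←0x18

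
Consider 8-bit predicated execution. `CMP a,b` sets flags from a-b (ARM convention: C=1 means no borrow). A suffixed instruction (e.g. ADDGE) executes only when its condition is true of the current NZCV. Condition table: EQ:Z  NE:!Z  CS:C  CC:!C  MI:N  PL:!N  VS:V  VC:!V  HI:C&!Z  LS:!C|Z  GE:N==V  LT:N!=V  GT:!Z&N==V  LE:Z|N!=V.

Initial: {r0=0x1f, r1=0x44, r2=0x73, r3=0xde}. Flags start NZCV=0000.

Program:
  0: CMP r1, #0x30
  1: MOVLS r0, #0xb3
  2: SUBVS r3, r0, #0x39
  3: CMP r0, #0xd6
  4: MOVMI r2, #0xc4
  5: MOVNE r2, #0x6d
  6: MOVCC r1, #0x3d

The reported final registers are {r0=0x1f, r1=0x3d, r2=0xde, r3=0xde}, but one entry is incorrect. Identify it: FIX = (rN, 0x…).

FIX = (r2, 0x6d)

[0] flags=0010 → (cmp)
[1] flags=0010 LS?F → skip
[2] flags=0010 VS?F → skip
[3] flags=0000 → (cmp)
[4] flags=0000 MI?F → skip
[5] flags=0000 NE?T → r2=0x6d
[6] flags=0000 CC?T → r1=0x3d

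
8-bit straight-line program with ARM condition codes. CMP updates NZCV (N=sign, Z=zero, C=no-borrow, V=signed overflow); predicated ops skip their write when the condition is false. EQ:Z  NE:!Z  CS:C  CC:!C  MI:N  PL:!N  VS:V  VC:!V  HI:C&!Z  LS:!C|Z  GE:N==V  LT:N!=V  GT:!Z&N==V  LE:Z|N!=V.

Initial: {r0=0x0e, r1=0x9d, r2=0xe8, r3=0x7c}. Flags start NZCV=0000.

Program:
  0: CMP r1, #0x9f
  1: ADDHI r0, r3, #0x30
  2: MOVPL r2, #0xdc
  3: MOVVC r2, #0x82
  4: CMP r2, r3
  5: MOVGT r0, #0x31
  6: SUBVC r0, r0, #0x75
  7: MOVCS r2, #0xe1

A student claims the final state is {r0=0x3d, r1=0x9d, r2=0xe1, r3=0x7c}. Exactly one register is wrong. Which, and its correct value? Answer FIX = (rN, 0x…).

[0] flags=1000 → (cmp)
[1] flags=1000 HI?F → skip
[2] flags=1000 PL?F → skip
[3] flags=1000 VC?T → r2=0x82
[4] flags=0011 → (cmp)
[5] flags=0011 GT?F → skip
[6] flags=0011 VC?F → skip
[7] flags=0011 CS?T → r2=0xe1

FIX = (r0, 0x0e)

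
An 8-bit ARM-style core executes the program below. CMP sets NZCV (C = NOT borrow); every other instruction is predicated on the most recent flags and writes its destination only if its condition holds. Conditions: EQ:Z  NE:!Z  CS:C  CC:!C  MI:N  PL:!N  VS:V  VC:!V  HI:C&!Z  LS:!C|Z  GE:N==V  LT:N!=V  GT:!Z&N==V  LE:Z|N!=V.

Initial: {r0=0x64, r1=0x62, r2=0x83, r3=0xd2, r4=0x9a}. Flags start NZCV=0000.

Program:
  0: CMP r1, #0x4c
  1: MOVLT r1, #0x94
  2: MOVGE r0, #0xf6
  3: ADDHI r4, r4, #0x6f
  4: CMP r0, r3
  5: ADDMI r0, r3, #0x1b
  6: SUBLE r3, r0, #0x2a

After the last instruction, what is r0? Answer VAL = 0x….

VAL = 0xf6

0: ✓ CMP  NZCV=0010
1: · MOVLT
2: ✓ MOVGE  r0←0xf6
3: ✓ ADDHI  r4←0x09
4: ✓ CMP  NZCV=0010
5: · ADDMI
6: · SUBLE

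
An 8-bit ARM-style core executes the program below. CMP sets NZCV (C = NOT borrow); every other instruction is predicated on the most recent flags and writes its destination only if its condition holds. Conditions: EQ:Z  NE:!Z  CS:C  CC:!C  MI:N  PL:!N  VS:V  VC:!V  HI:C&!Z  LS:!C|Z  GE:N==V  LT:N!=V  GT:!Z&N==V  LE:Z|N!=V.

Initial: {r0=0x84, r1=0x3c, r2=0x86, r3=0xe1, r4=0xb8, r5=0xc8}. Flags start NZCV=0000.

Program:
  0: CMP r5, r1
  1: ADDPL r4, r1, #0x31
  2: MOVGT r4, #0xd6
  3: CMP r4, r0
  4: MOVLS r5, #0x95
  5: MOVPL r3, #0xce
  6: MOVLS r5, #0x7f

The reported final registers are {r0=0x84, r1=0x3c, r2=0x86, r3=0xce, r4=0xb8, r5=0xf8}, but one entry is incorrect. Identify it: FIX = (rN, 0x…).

FIX = (r5, 0xc8)

[0] flags=1010 → (cmp)
[1] flags=1010 PL?F → skip
[2] flags=1010 GT?F → skip
[3] flags=0010 → (cmp)
[4] flags=0010 LS?F → skip
[5] flags=0010 PL?T → r3=0xce
[6] flags=0010 LS?F → skip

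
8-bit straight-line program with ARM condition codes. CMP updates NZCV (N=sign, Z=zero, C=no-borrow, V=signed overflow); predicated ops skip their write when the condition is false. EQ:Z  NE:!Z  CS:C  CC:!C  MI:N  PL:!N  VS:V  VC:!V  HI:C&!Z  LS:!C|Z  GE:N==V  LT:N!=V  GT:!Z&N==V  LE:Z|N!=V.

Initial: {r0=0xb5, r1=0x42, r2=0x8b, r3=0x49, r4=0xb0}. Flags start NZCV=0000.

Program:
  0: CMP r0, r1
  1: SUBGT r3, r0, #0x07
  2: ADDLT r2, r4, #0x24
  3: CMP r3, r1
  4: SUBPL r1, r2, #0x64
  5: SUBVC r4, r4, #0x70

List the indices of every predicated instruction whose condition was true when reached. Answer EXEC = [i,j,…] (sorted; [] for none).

EXEC = [2,4,5]

[0] flags=0011 → (cmp)
[1] flags=0011 GT?F → skip
[2] flags=0011 LT?T → r2=0xd4
[3] flags=0010 → (cmp)
[4] flags=0010 PL?T → r1=0x70
[5] flags=0010 VC?T → r4=0x40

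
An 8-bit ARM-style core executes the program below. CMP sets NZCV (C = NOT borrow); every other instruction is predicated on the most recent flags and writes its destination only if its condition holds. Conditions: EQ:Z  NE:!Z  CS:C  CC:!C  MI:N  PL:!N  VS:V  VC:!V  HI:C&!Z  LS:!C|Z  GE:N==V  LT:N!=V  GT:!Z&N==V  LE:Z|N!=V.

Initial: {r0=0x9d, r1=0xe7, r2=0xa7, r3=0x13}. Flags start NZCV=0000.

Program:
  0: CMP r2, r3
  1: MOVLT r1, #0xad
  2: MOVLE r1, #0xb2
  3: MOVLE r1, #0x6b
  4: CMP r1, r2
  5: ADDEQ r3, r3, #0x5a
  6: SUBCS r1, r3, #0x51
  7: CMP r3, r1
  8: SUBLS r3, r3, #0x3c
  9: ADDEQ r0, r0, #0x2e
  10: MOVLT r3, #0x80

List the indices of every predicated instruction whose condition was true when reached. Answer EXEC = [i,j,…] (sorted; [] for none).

0: ✓ CMP  NZCV=1010
1: ✓ MOVLT  r1←0xad
2: ✓ MOVLE  r1←0xb2
3: ✓ MOVLE  r1←0x6b
4: ✓ CMP  NZCV=1001
5: · ADDEQ
6: · SUBCS
7: ✓ CMP  NZCV=1000
8: ✓ SUBLS  r3←0xd7
9: · ADDEQ
10: ✓ MOVLT  r3←0x80

EXEC = [1,2,3,8,10]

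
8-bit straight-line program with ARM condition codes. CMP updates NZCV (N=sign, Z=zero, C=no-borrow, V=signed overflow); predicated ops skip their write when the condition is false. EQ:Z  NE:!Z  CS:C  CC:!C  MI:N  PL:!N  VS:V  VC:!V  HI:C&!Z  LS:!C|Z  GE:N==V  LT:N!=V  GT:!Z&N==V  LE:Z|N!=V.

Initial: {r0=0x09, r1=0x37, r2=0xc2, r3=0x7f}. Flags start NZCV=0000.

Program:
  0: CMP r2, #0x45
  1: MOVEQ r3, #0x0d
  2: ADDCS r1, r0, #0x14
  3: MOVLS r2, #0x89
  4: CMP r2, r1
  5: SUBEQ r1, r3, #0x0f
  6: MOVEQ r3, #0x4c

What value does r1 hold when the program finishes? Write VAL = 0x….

0: ✓ CMP  NZCV=0011
1: · MOVEQ
2: ✓ ADDCS  r1←0x1d
3: · MOVLS
4: ✓ CMP  NZCV=1010
5: · SUBEQ
6: · MOVEQ

VAL = 0x1d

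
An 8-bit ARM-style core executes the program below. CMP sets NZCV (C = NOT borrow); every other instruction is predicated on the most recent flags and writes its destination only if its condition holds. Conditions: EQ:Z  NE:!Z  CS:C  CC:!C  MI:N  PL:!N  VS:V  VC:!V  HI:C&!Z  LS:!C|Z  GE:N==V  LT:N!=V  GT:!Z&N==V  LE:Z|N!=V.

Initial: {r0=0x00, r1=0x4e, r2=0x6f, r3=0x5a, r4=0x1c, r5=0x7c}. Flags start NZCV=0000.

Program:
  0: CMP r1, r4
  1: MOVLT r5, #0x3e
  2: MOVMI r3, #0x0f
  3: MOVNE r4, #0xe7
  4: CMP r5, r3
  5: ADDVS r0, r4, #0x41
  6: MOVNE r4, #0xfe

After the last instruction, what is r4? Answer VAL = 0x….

0: ✓ CMP  NZCV=0010
1: · MOVLT
2: · MOVMI
3: ✓ MOVNE  r4←0xe7
4: ✓ CMP  NZCV=0010
5: · ADDVS
6: ✓ MOVNE  r4←0xfe

VAL = 0xfe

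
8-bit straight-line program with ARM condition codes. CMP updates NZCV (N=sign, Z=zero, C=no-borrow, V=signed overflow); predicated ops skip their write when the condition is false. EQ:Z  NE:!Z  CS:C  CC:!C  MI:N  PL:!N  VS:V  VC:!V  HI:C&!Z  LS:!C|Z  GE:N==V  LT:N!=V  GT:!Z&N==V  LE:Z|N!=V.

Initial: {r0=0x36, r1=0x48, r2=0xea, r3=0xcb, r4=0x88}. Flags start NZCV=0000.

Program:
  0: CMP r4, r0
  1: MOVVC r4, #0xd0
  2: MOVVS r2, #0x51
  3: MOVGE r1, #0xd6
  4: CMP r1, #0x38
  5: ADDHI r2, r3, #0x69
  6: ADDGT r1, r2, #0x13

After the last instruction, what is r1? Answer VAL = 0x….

[0] flags=0011 → (cmp)
[1] flags=0011 VC?F → skip
[2] flags=0011 VS?T → r2=0x51
[3] flags=0011 GE?F → skip
[4] flags=0010 → (cmp)
[5] flags=0010 HI?T → r2=0x34
[6] flags=0010 GT?T → r1=0x47

VAL = 0x47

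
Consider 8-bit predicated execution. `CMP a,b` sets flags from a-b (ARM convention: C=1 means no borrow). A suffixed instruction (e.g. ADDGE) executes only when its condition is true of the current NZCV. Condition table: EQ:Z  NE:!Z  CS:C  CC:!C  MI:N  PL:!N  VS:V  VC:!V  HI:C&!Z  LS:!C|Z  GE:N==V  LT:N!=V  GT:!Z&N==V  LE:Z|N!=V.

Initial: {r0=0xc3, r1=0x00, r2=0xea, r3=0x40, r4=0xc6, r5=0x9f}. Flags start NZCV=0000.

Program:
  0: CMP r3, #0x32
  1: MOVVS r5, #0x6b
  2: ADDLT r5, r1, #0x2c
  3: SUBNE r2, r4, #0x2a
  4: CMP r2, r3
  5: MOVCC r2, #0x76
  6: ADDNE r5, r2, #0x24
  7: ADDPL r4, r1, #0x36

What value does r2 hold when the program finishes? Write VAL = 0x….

VAL = 0x9c

[0] flags=0010 → (cmp)
[1] flags=0010 VS?F → skip
[2] flags=0010 LT?F → skip
[3] flags=0010 NE?T → r2=0x9c
[4] flags=0011 → (cmp)
[5] flags=0011 CC?F → skip
[6] flags=0011 NE?T → r5=0xc0
[7] flags=0011 PL?T → r4=0x36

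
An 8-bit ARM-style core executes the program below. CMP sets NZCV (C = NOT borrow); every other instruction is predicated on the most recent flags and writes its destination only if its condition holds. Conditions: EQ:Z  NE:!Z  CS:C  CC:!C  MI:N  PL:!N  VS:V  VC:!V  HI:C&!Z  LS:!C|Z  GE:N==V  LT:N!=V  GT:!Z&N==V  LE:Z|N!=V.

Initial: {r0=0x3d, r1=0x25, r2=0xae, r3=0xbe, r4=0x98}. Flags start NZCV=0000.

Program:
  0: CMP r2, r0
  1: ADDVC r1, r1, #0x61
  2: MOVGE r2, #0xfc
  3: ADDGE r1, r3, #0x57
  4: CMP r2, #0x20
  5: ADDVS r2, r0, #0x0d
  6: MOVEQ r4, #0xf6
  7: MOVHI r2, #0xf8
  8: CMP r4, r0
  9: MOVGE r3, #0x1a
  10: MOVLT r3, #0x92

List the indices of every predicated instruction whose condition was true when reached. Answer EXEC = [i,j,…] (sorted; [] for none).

[0] flags=0011 → (cmp)
[1] flags=0011 VC?F → skip
[2] flags=0011 GE?F → skip
[3] flags=0011 GE?F → skip
[4] flags=1010 → (cmp)
[5] flags=1010 VS?F → skip
[6] flags=1010 EQ?F → skip
[7] flags=1010 HI?T → r2=0xf8
[8] flags=0011 → (cmp)
[9] flags=0011 GE?F → skip
[10] flags=0011 LT?T → r3=0x92

EXEC = [7,10]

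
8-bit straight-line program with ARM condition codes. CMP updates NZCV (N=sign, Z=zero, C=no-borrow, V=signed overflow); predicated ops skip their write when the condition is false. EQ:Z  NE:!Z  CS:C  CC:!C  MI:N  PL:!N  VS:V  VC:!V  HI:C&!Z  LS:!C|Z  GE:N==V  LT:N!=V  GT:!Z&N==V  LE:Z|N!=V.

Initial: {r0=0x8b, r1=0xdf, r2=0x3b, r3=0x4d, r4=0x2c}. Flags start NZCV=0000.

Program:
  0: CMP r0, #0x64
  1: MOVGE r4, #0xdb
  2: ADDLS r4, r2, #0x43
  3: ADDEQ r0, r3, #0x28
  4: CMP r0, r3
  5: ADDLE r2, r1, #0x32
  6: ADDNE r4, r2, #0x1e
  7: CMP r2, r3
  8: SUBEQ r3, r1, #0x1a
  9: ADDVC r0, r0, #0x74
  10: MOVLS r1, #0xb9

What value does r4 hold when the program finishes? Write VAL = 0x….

VAL = 0x2f

[0] flags=0011 → (cmp)
[1] flags=0011 GE?F → skip
[2] flags=0011 LS?F → skip
[3] flags=0011 EQ?F → skip
[4] flags=0011 → (cmp)
[5] flags=0011 LE?T → r2=0x11
[6] flags=0011 NE?T → r4=0x2f
[7] flags=1000 → (cmp)
[8] flags=1000 EQ?F → skip
[9] flags=1000 VC?T → r0=0xff
[10] flags=1000 LS?T → r1=0xb9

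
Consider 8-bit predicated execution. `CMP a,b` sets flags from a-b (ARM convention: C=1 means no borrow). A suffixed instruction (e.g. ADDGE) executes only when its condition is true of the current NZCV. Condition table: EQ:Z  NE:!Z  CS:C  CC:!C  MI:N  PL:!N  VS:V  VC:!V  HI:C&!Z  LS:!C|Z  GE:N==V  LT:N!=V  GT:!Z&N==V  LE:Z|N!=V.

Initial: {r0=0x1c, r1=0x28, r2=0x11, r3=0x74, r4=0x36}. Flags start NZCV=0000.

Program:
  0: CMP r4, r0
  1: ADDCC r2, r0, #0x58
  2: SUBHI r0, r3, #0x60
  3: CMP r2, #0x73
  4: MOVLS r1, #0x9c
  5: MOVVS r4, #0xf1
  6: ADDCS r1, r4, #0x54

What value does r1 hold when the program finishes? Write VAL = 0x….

VAL = 0x9c

0: ✓ CMP  NZCV=0010
1: · ADDCC
2: ✓ SUBHI  r0←0x14
3: ✓ CMP  NZCV=1000
4: ✓ MOVLS  r1←0x9c
5: · MOVVS
6: · ADDCS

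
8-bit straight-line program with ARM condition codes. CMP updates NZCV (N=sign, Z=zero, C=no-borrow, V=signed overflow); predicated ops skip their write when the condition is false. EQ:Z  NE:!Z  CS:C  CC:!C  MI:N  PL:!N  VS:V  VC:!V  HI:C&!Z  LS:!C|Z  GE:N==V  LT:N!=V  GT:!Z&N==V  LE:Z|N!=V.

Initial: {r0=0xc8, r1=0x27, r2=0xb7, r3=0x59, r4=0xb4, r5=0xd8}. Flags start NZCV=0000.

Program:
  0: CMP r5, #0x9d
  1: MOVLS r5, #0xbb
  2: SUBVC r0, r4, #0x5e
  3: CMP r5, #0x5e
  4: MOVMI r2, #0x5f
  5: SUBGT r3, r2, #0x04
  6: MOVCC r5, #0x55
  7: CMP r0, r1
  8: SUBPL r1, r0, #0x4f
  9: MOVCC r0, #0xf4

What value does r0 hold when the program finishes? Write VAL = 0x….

[0] flags=0010 → (cmp)
[1] flags=0010 LS?F → skip
[2] flags=0010 VC?T → r0=0x56
[3] flags=0011 → (cmp)
[4] flags=0011 MI?F → skip
[5] flags=0011 GT?F → skip
[6] flags=0011 CC?F → skip
[7] flags=0010 → (cmp)
[8] flags=0010 PL?T → r1=0x07
[9] flags=0010 CC?F → skip

VAL = 0x56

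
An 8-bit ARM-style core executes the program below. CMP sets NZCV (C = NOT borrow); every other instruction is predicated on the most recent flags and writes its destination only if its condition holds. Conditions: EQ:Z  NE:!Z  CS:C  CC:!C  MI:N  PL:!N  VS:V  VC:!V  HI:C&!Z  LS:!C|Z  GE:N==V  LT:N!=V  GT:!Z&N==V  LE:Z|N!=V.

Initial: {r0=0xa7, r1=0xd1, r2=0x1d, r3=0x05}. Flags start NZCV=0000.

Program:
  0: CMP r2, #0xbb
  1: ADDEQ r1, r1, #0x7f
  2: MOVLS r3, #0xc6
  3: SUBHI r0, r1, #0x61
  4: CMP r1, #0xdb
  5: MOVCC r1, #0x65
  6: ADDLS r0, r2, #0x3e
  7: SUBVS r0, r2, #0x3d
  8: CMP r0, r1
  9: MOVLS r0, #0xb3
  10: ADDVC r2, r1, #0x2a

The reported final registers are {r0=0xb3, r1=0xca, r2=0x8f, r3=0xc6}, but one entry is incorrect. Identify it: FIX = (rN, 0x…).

FIX = (r1, 0x65)

0: ✓ CMP  NZCV=0000
1: · ADDEQ
2: ✓ MOVLS  r3←0xc6
3: · SUBHI
4: ✓ CMP  NZCV=1000
5: ✓ MOVCC  r1←0x65
6: ✓ ADDLS  r0←0x5b
7: · SUBVS
8: ✓ CMP  NZCV=1000
9: ✓ MOVLS  r0←0xb3
10: ✓ ADDVC  r2←0x8f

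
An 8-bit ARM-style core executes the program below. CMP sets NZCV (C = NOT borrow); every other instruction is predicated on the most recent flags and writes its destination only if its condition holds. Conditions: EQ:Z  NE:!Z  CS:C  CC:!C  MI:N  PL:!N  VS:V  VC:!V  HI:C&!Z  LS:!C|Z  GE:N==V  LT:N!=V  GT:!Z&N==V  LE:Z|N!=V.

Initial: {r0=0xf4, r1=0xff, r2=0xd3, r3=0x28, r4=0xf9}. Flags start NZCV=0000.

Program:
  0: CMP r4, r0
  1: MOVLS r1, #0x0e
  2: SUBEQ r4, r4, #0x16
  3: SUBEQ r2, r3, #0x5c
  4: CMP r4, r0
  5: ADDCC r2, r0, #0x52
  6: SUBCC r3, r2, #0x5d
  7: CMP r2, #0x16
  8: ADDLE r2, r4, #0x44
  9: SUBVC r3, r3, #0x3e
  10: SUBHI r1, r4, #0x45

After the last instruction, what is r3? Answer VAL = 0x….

[0] flags=0010 → (cmp)
[1] flags=0010 LS?F → skip
[2] flags=0010 EQ?F → skip
[3] flags=0010 EQ?F → skip
[4] flags=0010 → (cmp)
[5] flags=0010 CC?F → skip
[6] flags=0010 CC?F → skip
[7] flags=1010 → (cmp)
[8] flags=1010 LE?T → r2=0x3d
[9] flags=1010 VC?T → r3=0xea
[10] flags=1010 HI?T → r1=0xb4

VAL = 0xea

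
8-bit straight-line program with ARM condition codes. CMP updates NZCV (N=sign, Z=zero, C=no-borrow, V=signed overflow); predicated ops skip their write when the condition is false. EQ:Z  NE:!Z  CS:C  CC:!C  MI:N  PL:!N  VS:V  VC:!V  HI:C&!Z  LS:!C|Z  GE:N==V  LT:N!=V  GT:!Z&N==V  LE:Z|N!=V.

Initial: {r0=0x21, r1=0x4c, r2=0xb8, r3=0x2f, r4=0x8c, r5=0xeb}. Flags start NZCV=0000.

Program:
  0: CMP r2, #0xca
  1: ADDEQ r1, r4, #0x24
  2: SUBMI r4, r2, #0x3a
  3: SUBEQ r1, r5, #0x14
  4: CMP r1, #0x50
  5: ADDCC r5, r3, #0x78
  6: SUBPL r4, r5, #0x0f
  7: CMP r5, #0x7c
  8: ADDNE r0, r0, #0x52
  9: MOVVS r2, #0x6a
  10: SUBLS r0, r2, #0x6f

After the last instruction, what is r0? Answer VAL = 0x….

0: ✓ CMP  NZCV=1000
1: · ADDEQ
2: ✓ SUBMI  r4←0x7e
3: · SUBEQ
4: ✓ CMP  NZCV=1000
5: ✓ ADDCC  r5←0xa7
6: · SUBPL
7: ✓ CMP  NZCV=0011
8: ✓ ADDNE  r0←0x73
9: ✓ MOVVS  r2←0x6a
10: · SUBLS

VAL = 0x73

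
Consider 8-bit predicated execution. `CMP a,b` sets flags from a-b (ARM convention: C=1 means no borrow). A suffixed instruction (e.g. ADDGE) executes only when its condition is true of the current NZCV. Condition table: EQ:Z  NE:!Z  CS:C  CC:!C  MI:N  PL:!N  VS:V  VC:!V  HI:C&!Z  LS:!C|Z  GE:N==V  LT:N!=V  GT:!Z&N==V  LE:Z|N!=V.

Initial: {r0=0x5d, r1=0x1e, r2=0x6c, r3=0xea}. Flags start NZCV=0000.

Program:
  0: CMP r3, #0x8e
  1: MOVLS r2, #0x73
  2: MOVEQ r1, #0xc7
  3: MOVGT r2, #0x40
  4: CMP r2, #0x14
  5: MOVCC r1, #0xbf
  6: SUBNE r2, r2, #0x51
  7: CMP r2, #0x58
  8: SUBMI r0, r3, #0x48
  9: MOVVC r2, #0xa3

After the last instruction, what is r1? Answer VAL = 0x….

0: ✓ CMP  NZCV=0010
1: · MOVLS
2: · MOVEQ
3: ✓ MOVGT  r2←0x40
4: ✓ CMP  NZCV=0010
5: · MOVCC
6: ✓ SUBNE  r2←0xef
7: ✓ CMP  NZCV=1010
8: ✓ SUBMI  r0←0xa2
9: ✓ MOVVC  r2←0xa3

VAL = 0x1e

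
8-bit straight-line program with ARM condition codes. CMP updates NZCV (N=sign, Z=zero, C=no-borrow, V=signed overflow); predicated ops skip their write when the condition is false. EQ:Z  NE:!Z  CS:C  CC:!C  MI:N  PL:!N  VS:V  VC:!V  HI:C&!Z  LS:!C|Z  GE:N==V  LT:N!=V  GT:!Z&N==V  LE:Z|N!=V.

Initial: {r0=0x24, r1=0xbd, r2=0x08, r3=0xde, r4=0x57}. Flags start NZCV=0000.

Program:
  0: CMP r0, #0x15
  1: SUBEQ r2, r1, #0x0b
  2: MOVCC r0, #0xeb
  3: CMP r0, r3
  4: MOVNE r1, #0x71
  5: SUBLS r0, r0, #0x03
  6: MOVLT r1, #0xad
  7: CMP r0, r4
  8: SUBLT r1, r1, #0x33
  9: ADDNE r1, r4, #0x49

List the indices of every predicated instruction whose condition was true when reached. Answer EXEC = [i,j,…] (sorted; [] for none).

[0] flags=0010 → (cmp)
[1] flags=0010 EQ?F → skip
[2] flags=0010 CC?F → skip
[3] flags=0000 → (cmp)
[4] flags=0000 NE?T → r1=0x71
[5] flags=0000 LS?T → r0=0x21
[6] flags=0000 LT?F → skip
[7] flags=1000 → (cmp)
[8] flags=1000 LT?T → r1=0x3e
[9] flags=1000 NE?T → r1=0xa0

EXEC = [4,5,8,9]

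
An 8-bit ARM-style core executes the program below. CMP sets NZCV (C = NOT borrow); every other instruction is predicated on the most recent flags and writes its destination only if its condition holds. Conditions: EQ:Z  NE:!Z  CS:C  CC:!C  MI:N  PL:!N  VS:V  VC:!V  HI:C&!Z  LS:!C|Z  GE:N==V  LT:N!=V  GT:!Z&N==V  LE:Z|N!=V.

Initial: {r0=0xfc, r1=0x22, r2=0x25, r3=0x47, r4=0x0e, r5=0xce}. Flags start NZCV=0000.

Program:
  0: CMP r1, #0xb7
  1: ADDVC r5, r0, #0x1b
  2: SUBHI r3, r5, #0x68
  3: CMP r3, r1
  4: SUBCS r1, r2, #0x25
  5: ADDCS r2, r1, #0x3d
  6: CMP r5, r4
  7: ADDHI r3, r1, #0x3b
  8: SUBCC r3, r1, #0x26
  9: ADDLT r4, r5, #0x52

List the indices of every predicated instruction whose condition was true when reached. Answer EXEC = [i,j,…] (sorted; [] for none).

[0] flags=0000 → (cmp)
[1] flags=0000 VC?T → r5=0x17
[2] flags=0000 HI?F → skip
[3] flags=0010 → (cmp)
[4] flags=0010 CS?T → r1=0x00
[5] flags=0010 CS?T → r2=0x3d
[6] flags=0010 → (cmp)
[7] flags=0010 HI?T → r3=0x3b
[8] flags=0010 CC?F → skip
[9] flags=0010 LT?F → skip

EXEC = [1,4,5,7]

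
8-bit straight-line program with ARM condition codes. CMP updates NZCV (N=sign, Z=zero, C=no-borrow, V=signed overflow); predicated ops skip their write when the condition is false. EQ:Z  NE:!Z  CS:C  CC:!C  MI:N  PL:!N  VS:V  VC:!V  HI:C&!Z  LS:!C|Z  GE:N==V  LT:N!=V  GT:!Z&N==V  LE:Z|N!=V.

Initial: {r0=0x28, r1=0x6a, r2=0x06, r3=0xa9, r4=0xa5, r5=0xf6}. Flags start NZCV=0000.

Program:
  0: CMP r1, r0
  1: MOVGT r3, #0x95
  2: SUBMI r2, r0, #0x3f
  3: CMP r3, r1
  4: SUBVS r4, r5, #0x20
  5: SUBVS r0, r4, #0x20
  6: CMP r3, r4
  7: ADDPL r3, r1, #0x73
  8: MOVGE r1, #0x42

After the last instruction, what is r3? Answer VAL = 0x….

[0] flags=0010 → (cmp)
[1] flags=0010 GT?T → r3=0x95
[2] flags=0010 MI?F → skip
[3] flags=0011 → (cmp)
[4] flags=0011 VS?T → r4=0xd6
[5] flags=0011 VS?T → r0=0xb6
[6] flags=1000 → (cmp)
[7] flags=1000 PL?F → skip
[8] flags=1000 GE?F → skip

VAL = 0x95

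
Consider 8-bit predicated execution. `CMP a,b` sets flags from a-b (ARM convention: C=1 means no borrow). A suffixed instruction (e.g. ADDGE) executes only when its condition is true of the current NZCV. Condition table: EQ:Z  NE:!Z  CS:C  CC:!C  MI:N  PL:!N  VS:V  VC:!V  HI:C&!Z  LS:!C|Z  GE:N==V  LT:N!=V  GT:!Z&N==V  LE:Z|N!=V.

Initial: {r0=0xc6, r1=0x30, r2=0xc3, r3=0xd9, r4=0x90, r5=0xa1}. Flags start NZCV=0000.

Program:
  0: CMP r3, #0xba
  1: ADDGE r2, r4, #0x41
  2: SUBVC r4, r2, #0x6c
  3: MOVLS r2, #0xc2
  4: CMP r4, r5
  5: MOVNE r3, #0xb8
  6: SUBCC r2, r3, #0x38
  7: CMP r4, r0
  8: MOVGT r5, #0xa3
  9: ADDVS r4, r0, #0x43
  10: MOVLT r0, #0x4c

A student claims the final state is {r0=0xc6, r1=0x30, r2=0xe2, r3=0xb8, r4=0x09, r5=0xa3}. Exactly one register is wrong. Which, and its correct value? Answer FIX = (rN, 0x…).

FIX = (r2, 0x80)

0: ✓ CMP  NZCV=0010
1: ✓ ADDGE  r2←0xd1
2: ✓ SUBVC  r4←0x65
3: · MOVLS
4: ✓ CMP  NZCV=1001
5: ✓ MOVNE  r3←0xb8
6: ✓ SUBCC  r2←0x80
7: ✓ CMP  NZCV=1001
8: ✓ MOVGT  r5←0xa3
9: ✓ ADDVS  r4←0x09
10: · MOVLT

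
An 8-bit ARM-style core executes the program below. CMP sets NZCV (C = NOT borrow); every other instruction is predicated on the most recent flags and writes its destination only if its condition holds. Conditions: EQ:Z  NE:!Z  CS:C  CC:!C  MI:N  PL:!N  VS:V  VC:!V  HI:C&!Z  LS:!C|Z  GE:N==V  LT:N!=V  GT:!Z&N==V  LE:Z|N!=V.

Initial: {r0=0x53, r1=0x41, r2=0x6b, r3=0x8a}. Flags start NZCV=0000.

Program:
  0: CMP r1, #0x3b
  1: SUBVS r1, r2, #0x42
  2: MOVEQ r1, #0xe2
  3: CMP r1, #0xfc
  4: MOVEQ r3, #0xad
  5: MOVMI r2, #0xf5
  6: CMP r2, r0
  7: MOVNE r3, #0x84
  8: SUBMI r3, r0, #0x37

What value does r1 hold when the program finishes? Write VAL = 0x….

0: ✓ CMP  NZCV=0010
1: · SUBVS
2: · MOVEQ
3: ✓ CMP  NZCV=0000
4: · MOVEQ
5: · MOVMI
6: ✓ CMP  NZCV=0010
7: ✓ MOVNE  r3←0x84
8: · SUBMI

VAL = 0x41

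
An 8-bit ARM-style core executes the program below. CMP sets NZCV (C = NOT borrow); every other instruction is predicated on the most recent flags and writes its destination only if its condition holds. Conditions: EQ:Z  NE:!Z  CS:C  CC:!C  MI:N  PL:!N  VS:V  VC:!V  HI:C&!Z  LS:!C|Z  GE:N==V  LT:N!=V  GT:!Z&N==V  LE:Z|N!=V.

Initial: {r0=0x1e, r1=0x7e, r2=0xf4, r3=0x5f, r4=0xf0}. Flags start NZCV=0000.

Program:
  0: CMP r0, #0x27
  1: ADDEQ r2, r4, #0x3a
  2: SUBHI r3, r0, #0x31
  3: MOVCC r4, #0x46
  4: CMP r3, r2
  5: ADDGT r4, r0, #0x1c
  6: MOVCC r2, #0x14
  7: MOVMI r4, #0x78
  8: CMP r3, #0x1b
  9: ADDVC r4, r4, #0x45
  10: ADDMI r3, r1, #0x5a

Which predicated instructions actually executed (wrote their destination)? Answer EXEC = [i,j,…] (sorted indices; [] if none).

[0] flags=1000 → (cmp)
[1] flags=1000 EQ?F → skip
[2] flags=1000 HI?F → skip
[3] flags=1000 CC?T → r4=0x46
[4] flags=0000 → (cmp)
[5] flags=0000 GT?T → r4=0x3a
[6] flags=0000 CC?T → r2=0x14
[7] flags=0000 MI?F → skip
[8] flags=0010 → (cmp)
[9] flags=0010 VC?T → r4=0x7f
[10] flags=0010 MI?F → skip

EXEC = [3,5,6,9]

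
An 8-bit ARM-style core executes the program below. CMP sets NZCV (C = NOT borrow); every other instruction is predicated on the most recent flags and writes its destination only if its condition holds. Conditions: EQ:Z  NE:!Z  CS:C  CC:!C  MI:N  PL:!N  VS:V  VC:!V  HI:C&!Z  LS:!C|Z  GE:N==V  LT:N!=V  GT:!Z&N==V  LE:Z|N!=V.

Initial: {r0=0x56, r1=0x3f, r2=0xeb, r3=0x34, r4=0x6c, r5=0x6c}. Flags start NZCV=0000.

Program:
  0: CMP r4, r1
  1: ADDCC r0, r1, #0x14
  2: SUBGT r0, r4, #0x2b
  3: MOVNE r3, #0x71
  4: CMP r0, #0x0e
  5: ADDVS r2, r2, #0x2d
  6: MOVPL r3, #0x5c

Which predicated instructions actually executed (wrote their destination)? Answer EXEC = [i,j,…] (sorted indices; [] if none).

EXEC = [2,3,6]

[0] flags=0010 → (cmp)
[1] flags=0010 CC?F → skip
[2] flags=0010 GT?T → r0=0x41
[3] flags=0010 NE?T → r3=0x71
[4] flags=0010 → (cmp)
[5] flags=0010 VS?F → skip
[6] flags=0010 PL?T → r3=0x5c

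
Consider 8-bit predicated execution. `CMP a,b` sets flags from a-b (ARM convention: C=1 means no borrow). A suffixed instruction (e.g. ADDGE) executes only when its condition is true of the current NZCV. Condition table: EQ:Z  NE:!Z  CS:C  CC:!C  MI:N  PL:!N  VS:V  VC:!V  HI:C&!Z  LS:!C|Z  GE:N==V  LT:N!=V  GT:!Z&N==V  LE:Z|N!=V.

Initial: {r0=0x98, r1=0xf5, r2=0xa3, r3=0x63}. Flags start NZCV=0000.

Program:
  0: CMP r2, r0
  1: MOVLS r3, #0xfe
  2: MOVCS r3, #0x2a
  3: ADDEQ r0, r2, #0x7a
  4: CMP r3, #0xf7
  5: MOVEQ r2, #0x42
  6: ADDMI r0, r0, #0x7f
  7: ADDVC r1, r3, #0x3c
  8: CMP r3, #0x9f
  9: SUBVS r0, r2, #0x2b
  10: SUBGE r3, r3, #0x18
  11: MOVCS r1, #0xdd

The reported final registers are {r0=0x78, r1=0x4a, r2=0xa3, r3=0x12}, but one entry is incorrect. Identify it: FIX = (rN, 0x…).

FIX = (r1, 0x66)

0: ✓ CMP  NZCV=0010
1: · MOVLS
2: ✓ MOVCS  r3←0x2a
3: · ADDEQ
4: ✓ CMP  NZCV=0000
5: · MOVEQ
6: · ADDMI
7: ✓ ADDVC  r1←0x66
8: ✓ CMP  NZCV=1001
9: ✓ SUBVS  r0←0x78
10: ✓ SUBGE  r3←0x12
11: · MOVCS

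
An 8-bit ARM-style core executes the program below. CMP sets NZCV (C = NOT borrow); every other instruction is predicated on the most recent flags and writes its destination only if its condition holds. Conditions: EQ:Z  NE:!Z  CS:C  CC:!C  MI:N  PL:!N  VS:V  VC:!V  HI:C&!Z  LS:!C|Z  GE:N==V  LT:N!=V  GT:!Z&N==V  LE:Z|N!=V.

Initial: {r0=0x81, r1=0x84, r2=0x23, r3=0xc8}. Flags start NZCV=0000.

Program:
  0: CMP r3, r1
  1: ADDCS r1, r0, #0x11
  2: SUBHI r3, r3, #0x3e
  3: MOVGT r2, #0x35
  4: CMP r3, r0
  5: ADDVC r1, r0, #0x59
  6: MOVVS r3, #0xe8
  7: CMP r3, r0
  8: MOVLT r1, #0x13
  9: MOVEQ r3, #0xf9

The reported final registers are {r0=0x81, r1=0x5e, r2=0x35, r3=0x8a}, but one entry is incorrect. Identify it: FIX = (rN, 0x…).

FIX = (r1, 0xda)

[0] flags=0010 → (cmp)
[1] flags=0010 CS?T → r1=0x92
[2] flags=0010 HI?T → r3=0x8a
[3] flags=0010 GT?T → r2=0x35
[4] flags=0010 → (cmp)
[5] flags=0010 VC?T → r1=0xda
[6] flags=0010 VS?F → skip
[7] flags=0010 → (cmp)
[8] flags=0010 LT?F → skip
[9] flags=0010 EQ?F → skip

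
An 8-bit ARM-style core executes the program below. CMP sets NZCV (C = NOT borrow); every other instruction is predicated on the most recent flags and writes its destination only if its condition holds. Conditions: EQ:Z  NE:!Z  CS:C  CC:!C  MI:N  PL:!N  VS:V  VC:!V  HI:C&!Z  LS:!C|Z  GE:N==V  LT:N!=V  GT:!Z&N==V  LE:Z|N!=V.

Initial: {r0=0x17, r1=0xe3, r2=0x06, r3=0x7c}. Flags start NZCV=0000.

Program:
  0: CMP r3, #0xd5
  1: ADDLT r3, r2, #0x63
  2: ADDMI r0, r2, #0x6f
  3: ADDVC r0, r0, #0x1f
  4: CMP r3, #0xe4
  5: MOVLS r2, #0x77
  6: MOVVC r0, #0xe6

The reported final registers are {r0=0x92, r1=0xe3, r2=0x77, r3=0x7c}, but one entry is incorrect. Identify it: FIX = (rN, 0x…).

FIX = (r0, 0x75)

[0] flags=1001 → (cmp)
[1] flags=1001 LT?F → skip
[2] flags=1001 MI?T → r0=0x75
[3] flags=1001 VC?F → skip
[4] flags=1001 → (cmp)
[5] flags=1001 LS?T → r2=0x77
[6] flags=1001 VC?F → skip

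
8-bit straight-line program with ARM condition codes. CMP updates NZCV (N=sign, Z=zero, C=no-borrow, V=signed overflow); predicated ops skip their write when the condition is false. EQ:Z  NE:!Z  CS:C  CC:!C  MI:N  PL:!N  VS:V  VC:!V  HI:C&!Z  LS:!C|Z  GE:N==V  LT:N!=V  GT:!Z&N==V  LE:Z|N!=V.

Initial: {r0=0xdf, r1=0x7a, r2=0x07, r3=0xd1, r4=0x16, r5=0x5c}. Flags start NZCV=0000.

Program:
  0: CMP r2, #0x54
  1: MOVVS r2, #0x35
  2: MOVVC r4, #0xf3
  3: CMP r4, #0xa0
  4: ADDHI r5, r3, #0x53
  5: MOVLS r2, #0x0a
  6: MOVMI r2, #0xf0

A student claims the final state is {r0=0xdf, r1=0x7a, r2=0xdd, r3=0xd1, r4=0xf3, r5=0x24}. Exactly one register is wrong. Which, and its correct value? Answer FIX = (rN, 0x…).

[0] flags=1000 → (cmp)
[1] flags=1000 VS?F → skip
[2] flags=1000 VC?T → r4=0xf3
[3] flags=0010 → (cmp)
[4] flags=0010 HI?T → r5=0x24
[5] flags=0010 LS?F → skip
[6] flags=0010 MI?F → skip

FIX = (r2, 0x07)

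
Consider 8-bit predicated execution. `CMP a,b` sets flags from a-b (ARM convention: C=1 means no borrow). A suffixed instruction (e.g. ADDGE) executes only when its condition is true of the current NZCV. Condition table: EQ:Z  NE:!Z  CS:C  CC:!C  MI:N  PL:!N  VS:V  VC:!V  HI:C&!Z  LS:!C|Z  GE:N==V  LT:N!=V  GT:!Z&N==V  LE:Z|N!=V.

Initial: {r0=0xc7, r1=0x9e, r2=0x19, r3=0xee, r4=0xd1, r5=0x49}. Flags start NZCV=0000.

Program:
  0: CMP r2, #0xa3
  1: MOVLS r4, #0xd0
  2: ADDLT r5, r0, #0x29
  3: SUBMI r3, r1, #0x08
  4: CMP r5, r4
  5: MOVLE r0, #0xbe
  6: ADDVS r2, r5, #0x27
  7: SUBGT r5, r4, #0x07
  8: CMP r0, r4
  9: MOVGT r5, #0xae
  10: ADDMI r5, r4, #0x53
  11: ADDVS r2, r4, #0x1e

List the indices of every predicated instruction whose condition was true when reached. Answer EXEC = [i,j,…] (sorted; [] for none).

EXEC = [1,7,10]

[0] flags=0000 → (cmp)
[1] flags=0000 LS?T → r4=0xd0
[2] flags=0000 LT?F → skip
[3] flags=0000 MI?F → skip
[4] flags=0000 → (cmp)
[5] flags=0000 LE?F → skip
[6] flags=0000 VS?F → skip
[7] flags=0000 GT?T → r5=0xc9
[8] flags=1000 → (cmp)
[9] flags=1000 GT?F → skip
[10] flags=1000 MI?T → r5=0x23
[11] flags=1000 VS?F → skip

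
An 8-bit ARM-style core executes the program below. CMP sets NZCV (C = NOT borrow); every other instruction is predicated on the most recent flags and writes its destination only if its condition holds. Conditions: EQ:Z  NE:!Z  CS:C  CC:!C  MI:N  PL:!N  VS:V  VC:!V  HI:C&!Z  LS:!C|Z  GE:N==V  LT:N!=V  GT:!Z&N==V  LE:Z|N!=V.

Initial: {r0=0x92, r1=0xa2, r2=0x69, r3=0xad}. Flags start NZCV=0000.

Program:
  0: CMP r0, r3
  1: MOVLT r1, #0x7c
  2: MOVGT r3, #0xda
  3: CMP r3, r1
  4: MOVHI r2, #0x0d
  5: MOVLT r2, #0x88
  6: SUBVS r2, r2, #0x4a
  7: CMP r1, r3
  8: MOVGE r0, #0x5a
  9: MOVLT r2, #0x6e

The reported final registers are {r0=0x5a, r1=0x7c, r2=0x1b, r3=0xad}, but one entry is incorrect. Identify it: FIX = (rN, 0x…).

[0] flags=1000 → (cmp)
[1] flags=1000 LT?T → r1=0x7c
[2] flags=1000 GT?F → skip
[3] flags=0011 → (cmp)
[4] flags=0011 HI?T → r2=0x0d
[5] flags=0011 LT?T → r2=0x88
[6] flags=0011 VS?T → r2=0x3e
[7] flags=1001 → (cmp)
[8] flags=1001 GE?T → r0=0x5a
[9] flags=1001 LT?F → skip

FIX = (r2, 0x3e)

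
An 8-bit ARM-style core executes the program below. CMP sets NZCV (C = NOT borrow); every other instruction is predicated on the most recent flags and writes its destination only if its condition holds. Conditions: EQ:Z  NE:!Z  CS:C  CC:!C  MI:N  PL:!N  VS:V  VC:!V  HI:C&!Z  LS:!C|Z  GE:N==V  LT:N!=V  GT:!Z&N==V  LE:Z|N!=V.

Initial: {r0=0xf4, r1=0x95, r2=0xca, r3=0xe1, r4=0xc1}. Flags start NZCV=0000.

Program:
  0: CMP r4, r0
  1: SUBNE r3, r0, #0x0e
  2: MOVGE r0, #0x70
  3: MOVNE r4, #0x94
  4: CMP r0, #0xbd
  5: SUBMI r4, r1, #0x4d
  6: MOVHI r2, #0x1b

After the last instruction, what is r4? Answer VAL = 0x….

[0] flags=1000 → (cmp)
[1] flags=1000 NE?T → r3=0xe6
[2] flags=1000 GE?F → skip
[3] flags=1000 NE?T → r4=0x94
[4] flags=0010 → (cmp)
[5] flags=0010 MI?F → skip
[6] flags=0010 HI?T → r2=0x1b

VAL = 0x94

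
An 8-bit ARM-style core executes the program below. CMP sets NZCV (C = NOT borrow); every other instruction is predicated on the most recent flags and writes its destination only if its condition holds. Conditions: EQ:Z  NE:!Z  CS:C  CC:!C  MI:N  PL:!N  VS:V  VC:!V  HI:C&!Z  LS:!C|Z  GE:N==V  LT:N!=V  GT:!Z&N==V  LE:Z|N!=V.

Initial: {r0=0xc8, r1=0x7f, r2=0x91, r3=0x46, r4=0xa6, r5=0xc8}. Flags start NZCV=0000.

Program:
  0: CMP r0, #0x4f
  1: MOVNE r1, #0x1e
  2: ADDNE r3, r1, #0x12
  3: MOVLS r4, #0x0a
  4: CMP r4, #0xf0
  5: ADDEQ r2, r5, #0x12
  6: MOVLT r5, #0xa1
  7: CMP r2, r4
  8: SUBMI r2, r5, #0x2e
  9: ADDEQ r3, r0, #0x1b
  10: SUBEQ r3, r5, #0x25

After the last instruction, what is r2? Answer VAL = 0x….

VAL = 0x73

[0] flags=0011 → (cmp)
[1] flags=0011 NE?T → r1=0x1e
[2] flags=0011 NE?T → r3=0x30
[3] flags=0011 LS?F → skip
[4] flags=1000 → (cmp)
[5] flags=1000 EQ?F → skip
[6] flags=1000 LT?T → r5=0xa1
[7] flags=1000 → (cmp)
[8] flags=1000 MI?T → r2=0x73
[9] flags=1000 EQ?F → skip
[10] flags=1000 EQ?F → skip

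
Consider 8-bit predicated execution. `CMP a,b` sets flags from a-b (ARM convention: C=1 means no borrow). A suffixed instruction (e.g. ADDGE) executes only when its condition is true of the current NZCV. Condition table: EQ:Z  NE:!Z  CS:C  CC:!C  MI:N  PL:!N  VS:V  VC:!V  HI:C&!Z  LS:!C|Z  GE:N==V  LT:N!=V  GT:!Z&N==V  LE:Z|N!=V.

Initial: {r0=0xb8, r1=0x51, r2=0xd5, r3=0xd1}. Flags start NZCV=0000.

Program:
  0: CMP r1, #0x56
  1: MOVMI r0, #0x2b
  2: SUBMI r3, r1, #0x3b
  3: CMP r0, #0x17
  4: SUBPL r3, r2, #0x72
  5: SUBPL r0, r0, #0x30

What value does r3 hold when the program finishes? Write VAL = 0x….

VAL = 0x63

[0] flags=1000 → (cmp)
[1] flags=1000 MI?T → r0=0x2b
[2] flags=1000 MI?T → r3=0x16
[3] flags=0010 → (cmp)
[4] flags=0010 PL?T → r3=0x63
[5] flags=0010 PL?T → r0=0xfb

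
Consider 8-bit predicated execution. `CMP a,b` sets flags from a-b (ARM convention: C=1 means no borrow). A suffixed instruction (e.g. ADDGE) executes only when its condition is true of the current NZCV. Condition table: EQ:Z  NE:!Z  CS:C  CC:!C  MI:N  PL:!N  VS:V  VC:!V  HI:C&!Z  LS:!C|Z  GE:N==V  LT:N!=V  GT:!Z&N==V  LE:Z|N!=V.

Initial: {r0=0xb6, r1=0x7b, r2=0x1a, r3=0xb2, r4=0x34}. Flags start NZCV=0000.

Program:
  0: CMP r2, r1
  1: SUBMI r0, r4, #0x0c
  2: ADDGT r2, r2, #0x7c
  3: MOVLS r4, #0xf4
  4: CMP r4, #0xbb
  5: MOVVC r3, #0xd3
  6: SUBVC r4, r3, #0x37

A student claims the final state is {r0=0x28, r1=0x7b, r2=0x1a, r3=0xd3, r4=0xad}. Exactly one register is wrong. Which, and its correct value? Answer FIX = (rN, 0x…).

FIX = (r4, 0x9c)

[0] flags=1000 → (cmp)
[1] flags=1000 MI?T → r0=0x28
[2] flags=1000 GT?F → skip
[3] flags=1000 LS?T → r4=0xf4
[4] flags=0010 → (cmp)
[5] flags=0010 VC?T → r3=0xd3
[6] flags=0010 VC?T → r4=0x9c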